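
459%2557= 459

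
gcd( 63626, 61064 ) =2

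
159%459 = 159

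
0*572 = 0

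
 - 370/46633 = - 1 + 46263/46633 = - 0.01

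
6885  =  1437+5448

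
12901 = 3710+9191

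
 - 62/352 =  - 1 + 145/176 = - 0.18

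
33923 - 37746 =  - 3823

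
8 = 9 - 1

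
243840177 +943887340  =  1187727517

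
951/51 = 317/17 = 18.65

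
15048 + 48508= 63556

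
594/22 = 27=27.00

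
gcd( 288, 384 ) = 96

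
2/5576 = 1/2788 =0.00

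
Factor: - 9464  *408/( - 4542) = 643552/757 = 2^5 *7^1 * 13^2*17^1* 757^(-1 )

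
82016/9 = 9112 + 8/9= 9112.89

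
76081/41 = 1855 + 26/41 = 1855.63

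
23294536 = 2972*7838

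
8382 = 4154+4228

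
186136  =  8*23267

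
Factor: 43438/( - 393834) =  - 21719/196917 = -  3^(- 1 )*7^ (- 1 )*37^1*587^1 * 9377^(-1 )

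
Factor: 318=2^1*3^1*53^1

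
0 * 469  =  0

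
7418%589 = 350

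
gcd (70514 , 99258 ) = 2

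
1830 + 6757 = 8587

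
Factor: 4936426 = 2^1*11^1*17^1*67^1 *197^1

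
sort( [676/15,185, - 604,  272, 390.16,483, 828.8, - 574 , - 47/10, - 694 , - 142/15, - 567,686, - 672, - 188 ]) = [ - 694, - 672, - 604 , - 574, - 567, - 188, - 142/15,  -  47/10,676/15,  185,272,  390.16,  483, 686,828.8]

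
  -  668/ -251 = 668/251=2.66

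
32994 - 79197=  -  46203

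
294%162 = 132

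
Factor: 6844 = 2^2 *29^1 * 59^1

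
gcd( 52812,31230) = 18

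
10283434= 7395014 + 2888420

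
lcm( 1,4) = 4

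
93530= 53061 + 40469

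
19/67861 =19/67861  =  0.00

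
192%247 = 192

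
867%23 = 16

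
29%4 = 1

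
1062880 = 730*1456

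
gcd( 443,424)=1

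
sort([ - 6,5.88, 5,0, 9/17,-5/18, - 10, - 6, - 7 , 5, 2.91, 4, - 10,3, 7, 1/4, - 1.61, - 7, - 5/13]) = [  -  10, - 10,  -  7, -7, - 6  , - 6, - 1.61,-5/13, - 5/18, 0, 1/4, 9/17,2.91 , 3 , 4  ,  5, 5, 5.88, 7 ]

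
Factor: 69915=3^1 * 5^1*59^1*79^1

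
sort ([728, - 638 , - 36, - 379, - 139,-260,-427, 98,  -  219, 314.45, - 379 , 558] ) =[ - 638, - 427, - 379, - 379, - 260, - 219, - 139, - 36 , 98 , 314.45, 558,  728]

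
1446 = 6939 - 5493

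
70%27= 16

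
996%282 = 150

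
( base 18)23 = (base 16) 27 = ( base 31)18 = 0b100111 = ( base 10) 39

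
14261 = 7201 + 7060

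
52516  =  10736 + 41780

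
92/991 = 92/991 = 0.09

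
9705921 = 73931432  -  64225511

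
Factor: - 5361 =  - 3^1*1787^1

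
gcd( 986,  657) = 1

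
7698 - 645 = 7053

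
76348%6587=3891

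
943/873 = 1 + 70/873 = 1.08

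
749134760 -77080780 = 672053980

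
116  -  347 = -231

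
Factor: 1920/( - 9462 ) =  - 320/1577 = -2^6*5^1*  19^( -1)*83^( - 1) 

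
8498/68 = 4249/34 = 124.97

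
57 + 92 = 149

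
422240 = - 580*( - 728) 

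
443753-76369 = 367384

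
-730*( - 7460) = 5445800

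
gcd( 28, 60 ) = 4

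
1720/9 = 1720/9 = 191.11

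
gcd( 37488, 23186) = 2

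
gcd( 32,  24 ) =8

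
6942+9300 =16242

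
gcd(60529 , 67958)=1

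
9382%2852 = 826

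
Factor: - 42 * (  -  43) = 1806=   2^1*3^1*7^1*43^1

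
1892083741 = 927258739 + 964825002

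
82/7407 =82/7407 = 0.01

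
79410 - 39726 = 39684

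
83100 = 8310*10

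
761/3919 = 761/3919 = 0.19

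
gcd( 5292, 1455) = 3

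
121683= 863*141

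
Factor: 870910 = 2^1*5^1*17^1*47^1*109^1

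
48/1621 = 48/1621 = 0.03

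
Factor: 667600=2^4*5^2*1669^1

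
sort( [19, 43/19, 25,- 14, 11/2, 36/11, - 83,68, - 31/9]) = [ - 83, - 14, - 31/9, 43/19, 36/11,11/2, 19, 25, 68 ]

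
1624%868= 756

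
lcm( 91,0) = 0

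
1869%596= 81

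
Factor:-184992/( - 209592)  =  2^2 * 3^(-1)*47^1* 71^(-1 )  =  188/213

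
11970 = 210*57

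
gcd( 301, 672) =7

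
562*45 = 25290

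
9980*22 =219560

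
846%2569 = 846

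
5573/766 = 5573/766 = 7.28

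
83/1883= 83/1883 =0.04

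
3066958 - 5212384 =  - 2145426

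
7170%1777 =62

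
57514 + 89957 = 147471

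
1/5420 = 1/5420 = 0.00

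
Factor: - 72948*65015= - 4742714220 = -2^2*3^1*5^1 * 6079^1*13003^1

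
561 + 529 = 1090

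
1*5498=5498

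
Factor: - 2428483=-113^1 * 21491^1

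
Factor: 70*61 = 2^1*5^1*7^1 * 61^1 = 4270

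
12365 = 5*2473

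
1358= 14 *97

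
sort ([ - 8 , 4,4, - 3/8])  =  [ - 8, - 3/8 , 4,  4 ] 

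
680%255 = 170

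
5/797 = 5/797 =0.01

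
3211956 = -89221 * ( - 36 ) 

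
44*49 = 2156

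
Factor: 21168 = 2^4*3^3* 7^2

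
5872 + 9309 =15181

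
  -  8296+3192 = -5104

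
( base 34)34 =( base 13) 82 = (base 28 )3m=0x6a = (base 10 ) 106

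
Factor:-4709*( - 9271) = 17^1 * 73^1*127^1*277^1= 43657139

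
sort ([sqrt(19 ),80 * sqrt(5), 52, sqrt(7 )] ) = [ sqrt(7) , sqrt( 19),52,80*sqrt (5) ]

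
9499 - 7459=2040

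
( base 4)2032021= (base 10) 9097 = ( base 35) 7ew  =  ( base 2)10001110001001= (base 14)345B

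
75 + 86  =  161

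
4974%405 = 114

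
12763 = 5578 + 7185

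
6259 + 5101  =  11360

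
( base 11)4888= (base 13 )2ba5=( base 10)6388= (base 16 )18F4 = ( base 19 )HD4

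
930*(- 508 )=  - 472440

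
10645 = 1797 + 8848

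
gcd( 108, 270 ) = 54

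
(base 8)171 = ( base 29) 45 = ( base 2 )1111001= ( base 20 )61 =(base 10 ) 121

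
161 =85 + 76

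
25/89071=25/89071 = 0.00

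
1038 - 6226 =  - 5188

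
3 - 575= - 572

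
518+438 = 956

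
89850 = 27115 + 62735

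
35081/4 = 35081/4 = 8770.25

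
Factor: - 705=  - 3^1*5^1*47^1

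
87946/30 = 2931  +  8/15 = 2931.53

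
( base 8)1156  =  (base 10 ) 622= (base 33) is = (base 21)18D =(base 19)1de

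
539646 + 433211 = 972857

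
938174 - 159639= 778535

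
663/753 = 221/251 = 0.88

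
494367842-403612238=90755604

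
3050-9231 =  - 6181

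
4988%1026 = 884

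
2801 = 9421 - 6620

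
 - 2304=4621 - 6925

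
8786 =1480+7306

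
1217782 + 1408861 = 2626643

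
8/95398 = 4/47699=0.00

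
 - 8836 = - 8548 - 288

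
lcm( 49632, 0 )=0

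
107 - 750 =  - 643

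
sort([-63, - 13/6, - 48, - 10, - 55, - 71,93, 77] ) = [ - 71, - 63, - 55, - 48, - 10, -13/6,77,93 ]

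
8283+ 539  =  8822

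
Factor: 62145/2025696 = 20715/675232 =2^ (  -  5 ) * 3^1*5^1*1381^1*21101^( - 1 )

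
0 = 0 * 4058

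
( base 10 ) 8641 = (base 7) 34123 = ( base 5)234031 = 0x21C1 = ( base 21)JCA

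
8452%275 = 202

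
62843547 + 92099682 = 154943229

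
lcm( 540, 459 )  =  9180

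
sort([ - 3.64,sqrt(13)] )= [ - 3.64, sqrt(13 )] 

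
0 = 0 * 8062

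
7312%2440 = 2432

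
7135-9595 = -2460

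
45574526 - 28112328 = 17462198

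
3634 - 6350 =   -  2716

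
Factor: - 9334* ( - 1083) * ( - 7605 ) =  - 2^1 * 3^3 * 5^1*13^3*19^2 * 359^1 = -76876830810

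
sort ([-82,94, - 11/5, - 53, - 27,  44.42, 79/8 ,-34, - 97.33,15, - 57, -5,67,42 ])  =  [ - 97.33,-82, - 57 , - 53, - 34 , -27, - 5, - 11/5,79/8, 15,42, 44.42, 67,94 ] 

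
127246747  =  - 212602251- - 339848998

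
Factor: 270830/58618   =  365/79= 5^1 * 73^1 * 79^(-1 )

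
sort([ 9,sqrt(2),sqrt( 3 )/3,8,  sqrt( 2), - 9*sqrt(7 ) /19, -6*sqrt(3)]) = [- 6*sqrt( 3), - 9*sqrt( 7 )/19 , sqrt(3)/3,sqrt( 2 ),sqrt( 2 ),8, 9 ] 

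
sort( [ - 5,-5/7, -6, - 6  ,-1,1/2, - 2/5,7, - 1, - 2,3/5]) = [ - 6, - 6, - 5, - 2, - 1, - 1, - 5/7, - 2/5,1/2,  3/5,7 ]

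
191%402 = 191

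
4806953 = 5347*899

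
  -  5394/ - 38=141 + 18/19 = 141.95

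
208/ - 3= - 70 + 2/3=- 69.33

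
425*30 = 12750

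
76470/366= 12745/61 =208.93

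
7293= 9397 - 2104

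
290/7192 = 5/124=   0.04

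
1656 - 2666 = -1010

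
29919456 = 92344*324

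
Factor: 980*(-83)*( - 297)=24157980 = 2^2*3^3*5^1*7^2*11^1*83^1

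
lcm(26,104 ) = 104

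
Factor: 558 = 2^1*3^2*31^1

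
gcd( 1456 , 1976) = 104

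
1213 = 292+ 921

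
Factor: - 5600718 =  - 2^1*3^3 *17^1*6101^1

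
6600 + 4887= 11487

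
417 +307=724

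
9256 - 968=8288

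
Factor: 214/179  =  2^1 * 107^1 * 179^(- 1 ) 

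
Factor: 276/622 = 138/311 =2^1*3^1 * 23^1 * 311^( - 1) 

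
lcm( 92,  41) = 3772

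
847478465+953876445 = 1801354910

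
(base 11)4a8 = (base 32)IQ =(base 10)602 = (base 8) 1132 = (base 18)1f8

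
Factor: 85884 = 2^2*3^1*17^1 *421^1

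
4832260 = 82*58930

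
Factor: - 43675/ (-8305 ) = 5^1*11^(-1) * 151^( - 1) * 1747^1= 8735/1661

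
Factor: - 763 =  - 7^1*109^1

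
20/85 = 4/17=0.24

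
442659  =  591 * 749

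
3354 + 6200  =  9554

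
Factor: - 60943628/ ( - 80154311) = 2^2 * 67^(-1 )*137^1*907^( - 1 ) *1319^(  -  1 )*111211^1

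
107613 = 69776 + 37837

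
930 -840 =90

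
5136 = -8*( - 642) 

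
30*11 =330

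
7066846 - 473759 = 6593087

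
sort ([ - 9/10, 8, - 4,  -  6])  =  [ - 6, - 4, - 9/10,  8]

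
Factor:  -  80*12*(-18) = 2^7*3^3 * 5^1 = 17280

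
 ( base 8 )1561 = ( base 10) 881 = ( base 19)287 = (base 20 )241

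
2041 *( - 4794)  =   - 9784554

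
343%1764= 343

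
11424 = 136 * 84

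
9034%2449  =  1687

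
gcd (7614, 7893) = 9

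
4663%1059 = 427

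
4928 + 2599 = 7527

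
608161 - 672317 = - 64156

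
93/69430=93/69430 = 0.00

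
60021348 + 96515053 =156536401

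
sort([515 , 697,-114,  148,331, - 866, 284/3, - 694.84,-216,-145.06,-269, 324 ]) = [-866, - 694.84, - 269,-216, -145.06, - 114,284/3,  148, 324,331,515,697 ]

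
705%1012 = 705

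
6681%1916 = 933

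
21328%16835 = 4493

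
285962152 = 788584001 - 502621849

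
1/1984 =1/1984 = 0.00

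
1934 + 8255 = 10189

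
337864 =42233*8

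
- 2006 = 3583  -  5589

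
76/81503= 76/81503  =  0.00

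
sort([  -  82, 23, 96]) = [ - 82,23,96 ] 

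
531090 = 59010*9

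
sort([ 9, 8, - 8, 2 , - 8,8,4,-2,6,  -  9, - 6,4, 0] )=[  -  9,-8,  -  8, - 6, -2,0,2,4,  4, 6 , 8,8,9]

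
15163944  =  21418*708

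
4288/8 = 536 = 536.00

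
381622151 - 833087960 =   -  451465809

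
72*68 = 4896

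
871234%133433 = 70636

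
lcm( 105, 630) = 630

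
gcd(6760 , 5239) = 169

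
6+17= 23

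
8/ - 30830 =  - 1 + 15411/15415 = -0.00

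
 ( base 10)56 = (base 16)38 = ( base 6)132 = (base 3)2002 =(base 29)1r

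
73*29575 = 2158975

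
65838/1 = 65838 = 65838.00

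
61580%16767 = 11279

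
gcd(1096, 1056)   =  8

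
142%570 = 142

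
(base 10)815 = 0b1100101111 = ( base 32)pf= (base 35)NA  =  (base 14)423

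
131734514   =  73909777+57824737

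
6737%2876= 985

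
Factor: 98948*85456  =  2^6 * 7^2*29^1*109^1*853^1 = 8455700288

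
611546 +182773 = 794319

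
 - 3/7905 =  - 1/2635 = -0.00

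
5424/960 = 5 + 13/20= 5.65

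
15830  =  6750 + 9080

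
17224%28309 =17224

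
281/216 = 281/216 = 1.30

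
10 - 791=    - 781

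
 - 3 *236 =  - 708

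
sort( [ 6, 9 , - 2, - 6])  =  [- 6,  -  2, 6 , 9]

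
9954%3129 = 567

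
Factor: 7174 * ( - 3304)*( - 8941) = 2^4*7^1*17^1 * 59^1 * 211^1*8941^1 = 211927593136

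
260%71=47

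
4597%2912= 1685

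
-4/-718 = 2/359=0.01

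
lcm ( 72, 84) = 504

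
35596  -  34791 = 805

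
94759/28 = 3384 + 1/4=3384.25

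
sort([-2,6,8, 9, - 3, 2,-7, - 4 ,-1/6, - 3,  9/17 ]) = [  -  7, - 4, - 3, -3, - 2,-1/6, 9/17,  2, 6, 8,  9 ] 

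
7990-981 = 7009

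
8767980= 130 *67446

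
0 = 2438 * 0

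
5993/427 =5993/427 = 14.04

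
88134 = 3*29378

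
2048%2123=2048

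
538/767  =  538/767 = 0.70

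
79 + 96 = 175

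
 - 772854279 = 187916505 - 960770784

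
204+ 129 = 333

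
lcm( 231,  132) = 924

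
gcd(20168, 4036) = 4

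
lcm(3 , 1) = 3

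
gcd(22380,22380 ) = 22380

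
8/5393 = 8/5393 = 0.00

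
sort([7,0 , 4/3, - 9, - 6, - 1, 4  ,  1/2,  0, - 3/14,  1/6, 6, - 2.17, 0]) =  [-9 , - 6, - 2.17, - 1, - 3/14,0, 0, 0, 1/6, 1/2, 4/3, 4,6,  7]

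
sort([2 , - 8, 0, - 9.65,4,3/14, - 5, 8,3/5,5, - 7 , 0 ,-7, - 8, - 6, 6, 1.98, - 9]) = [- 9.65, -9, - 8,-8, - 7, - 7, - 6, - 5, 0 , 0, 3/14,3/5, 1.98,2, 4,  5,6,  8]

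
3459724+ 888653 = 4348377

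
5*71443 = 357215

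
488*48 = 23424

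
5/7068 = 5/7068   =  0.00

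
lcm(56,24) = 168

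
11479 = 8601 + 2878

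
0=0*800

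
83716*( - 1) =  - 83716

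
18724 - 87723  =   - 68999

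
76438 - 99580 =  - 23142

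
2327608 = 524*4442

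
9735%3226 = 57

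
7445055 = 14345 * 519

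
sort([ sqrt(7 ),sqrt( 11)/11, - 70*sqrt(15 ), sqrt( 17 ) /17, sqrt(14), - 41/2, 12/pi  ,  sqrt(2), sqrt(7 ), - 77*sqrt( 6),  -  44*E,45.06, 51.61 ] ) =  [-70 * sqrt(15 ), - 77*sqrt(6 ),-44*E,-41/2,  sqrt( 17 ) /17,sqrt( 11)/11,sqrt(2 ) , sqrt(7),  sqrt(7),sqrt(14), 12/pi , 45.06,  51.61 ]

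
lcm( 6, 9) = 18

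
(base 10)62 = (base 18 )38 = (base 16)3e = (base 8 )76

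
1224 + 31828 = 33052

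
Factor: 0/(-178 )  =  0^1 = 0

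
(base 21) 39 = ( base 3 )2200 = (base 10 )72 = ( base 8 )110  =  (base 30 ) 2C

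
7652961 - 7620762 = 32199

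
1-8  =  - 7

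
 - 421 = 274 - 695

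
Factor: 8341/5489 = 11^( - 1 ) * 19^1*439^1 * 499^( - 1)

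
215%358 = 215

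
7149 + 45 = 7194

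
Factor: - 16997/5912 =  - 2^( - 3) * 23^1 = - 23/8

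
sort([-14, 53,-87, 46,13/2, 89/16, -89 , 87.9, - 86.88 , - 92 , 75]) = [  -  92,  -  89,- 87, - 86.88,-14,89/16, 13/2, 46,53, 75, 87.9 ] 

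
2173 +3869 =6042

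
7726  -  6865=861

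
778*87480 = 68059440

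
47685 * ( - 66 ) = - 3147210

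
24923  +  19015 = 43938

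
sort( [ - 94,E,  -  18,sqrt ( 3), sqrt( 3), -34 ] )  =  [  -  94, - 34, - 18 , sqrt(3 ), sqrt(3 ),E]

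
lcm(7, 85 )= 595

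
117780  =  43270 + 74510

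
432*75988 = 32826816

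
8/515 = 8/515 = 0.02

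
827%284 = 259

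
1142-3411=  - 2269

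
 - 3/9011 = -1 + 9008/9011= - 0.00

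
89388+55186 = 144574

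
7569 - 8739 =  - 1170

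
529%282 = 247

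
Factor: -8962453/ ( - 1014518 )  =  2^(  -  1 )*79^( - 1 )*6421^(-1)*8962453^1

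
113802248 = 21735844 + 92066404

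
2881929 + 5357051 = 8238980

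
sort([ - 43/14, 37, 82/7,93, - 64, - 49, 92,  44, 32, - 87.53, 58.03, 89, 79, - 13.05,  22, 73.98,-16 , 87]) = [ - 87.53, - 64 , - 49,-16 ,-13.05,-43/14 , 82/7  ,  22, 32, 37, 44  ,  58.03, 73.98, 79, 87,89,92 , 93]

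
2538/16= 1269/8 = 158.62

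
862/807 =862/807= 1.07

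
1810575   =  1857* 975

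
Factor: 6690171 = 3^1*23^1*96959^1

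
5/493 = 5/493  =  0.01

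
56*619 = 34664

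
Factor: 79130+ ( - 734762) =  - 655632 = - 2^4*3^2*29^1*157^1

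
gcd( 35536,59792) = 16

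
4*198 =792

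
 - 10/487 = -10/487 = - 0.02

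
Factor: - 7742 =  - 2^1*7^2 * 79^1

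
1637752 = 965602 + 672150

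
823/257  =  3 + 52/257=   3.20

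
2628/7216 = 657/1804 = 0.36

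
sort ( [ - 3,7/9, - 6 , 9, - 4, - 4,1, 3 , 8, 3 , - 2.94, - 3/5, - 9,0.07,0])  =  [ - 9,-6, - 4, - 4,-3, - 2.94, - 3/5, 0, 0.07,7/9,1, 3, 3, 8, 9]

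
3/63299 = 3/63299 = 0.00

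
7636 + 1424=9060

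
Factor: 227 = 227^1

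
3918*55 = 215490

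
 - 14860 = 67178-82038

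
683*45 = 30735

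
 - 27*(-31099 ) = 839673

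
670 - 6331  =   - 5661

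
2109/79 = 26 + 55/79   =  26.70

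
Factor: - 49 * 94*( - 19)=87514 = 2^1*7^2*19^1*47^1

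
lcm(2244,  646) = 42636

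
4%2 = 0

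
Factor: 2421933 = 3^1 * 353^1*2287^1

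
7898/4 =3949/2 = 1974.50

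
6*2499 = 14994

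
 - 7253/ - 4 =1813 + 1/4  =  1813.25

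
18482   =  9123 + 9359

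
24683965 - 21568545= 3115420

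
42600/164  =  259+31/41=259.76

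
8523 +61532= 70055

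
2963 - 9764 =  - 6801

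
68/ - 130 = -34/65 = -  0.52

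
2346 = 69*34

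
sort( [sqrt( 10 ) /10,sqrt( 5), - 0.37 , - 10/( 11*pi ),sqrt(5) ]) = [ - 0.37, - 10/( 11  *pi), sqrt(10 )/10,sqrt(5),sqrt( 5 )]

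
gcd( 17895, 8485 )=5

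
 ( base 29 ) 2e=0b1001000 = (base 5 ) 242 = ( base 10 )72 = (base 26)2K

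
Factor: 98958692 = 2^2*7^1*103^1*34313^1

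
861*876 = 754236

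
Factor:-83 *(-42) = 2^1*3^1 *7^1* 83^1 = 3486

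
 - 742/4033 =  - 742/4033 = - 0.18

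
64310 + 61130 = 125440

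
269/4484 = 269/4484 = 0.06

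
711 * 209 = 148599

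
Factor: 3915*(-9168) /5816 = -4486590/727= -2^1*3^4*5^1*29^1*191^1*727^(-1)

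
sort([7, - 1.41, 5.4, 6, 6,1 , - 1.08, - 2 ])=[ - 2, - 1.41, - 1.08,1, 5.4, 6,6 , 7]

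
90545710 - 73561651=16984059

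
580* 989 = 573620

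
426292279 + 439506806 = 865799085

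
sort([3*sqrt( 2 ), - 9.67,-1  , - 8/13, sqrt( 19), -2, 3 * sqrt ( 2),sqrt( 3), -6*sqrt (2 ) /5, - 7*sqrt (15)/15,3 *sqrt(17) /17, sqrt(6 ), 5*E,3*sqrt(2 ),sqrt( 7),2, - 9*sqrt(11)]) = [-9*sqrt(11 ),-9.67, - 2,-7*sqrt(15) /15,-6*sqrt ( 2)/5,- 1,-8/13, 3*sqrt( 17 )/17, sqrt(3), 2, sqrt( 6 ), sqrt(7 ),  3 * sqrt( 2), 3 * sqrt( 2 ), 3*sqrt (2),  sqrt( 19), 5* E] 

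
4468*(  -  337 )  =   - 1505716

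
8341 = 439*19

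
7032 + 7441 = 14473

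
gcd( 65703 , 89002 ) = 1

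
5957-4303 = 1654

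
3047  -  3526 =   -  479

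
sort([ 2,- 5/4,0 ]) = [  -  5/4, 0, 2]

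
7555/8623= 7555/8623 = 0.88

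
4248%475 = 448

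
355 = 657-302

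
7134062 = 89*80158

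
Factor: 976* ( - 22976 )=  - 2^10 *61^1 * 359^1 = - 22424576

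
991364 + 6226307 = 7217671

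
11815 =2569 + 9246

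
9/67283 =9/67283 = 0.00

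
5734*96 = 550464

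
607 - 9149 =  - 8542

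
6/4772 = 3/2386 = 0.00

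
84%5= 4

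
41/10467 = 41/10467 = 0.00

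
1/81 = 1/81 = 0.01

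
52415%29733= 22682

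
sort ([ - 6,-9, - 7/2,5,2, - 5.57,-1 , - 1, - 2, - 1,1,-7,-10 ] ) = [-10, - 9, - 7,  -  6,-5.57,-7/2,  -  2, - 1, - 1, - 1,1, 2,5] 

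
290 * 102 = 29580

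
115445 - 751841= - 636396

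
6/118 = 3/59 = 0.05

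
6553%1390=993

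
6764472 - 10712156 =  - 3947684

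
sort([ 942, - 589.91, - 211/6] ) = [ - 589.91, - 211/6, 942 ] 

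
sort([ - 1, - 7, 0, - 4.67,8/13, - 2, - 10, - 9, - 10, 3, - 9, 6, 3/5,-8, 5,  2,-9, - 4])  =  [ - 10,  -  10, - 9, - 9,-9, - 8, - 7,- 4.67, - 4,-2, - 1, 0, 3/5,8/13 , 2, 3, 5, 6] 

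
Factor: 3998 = 2^1*1999^1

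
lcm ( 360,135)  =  1080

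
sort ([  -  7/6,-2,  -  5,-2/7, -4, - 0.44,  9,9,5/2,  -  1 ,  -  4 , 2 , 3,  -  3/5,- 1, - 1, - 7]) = [  -  7, - 5 , - 4,  -  4, - 2, - 7/6, - 1, - 1,- 1 ,- 3/5,-0.44, - 2/7, 2,  5/2, 3,  9, 9 ]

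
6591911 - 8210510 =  - 1618599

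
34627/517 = 66 + 505/517 = 66.98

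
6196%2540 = 1116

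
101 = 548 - 447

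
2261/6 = 376 + 5/6 = 376.83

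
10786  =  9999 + 787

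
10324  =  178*58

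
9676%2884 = 1024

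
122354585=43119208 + 79235377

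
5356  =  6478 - 1122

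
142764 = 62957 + 79807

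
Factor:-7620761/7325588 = - 2^( - 2 )*31^1 * 43^1*199^( - 1 )*5717^1*9203^(- 1) 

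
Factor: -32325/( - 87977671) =3^1 * 5^2  *  431^1*5147^(-1 )*17093^(-1 ) 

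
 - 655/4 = -164  +  1/4 = -163.75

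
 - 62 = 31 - 93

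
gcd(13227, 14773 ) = 1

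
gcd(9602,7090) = 2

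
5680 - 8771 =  - 3091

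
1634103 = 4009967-2375864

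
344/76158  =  172/38079 = 0.00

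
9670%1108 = 806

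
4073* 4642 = 18906866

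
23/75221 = 23/75221 = 0.00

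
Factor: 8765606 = 2^1 * 787^1*5569^1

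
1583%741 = 101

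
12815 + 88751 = 101566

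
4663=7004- 2341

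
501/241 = 2 + 19/241 = 2.08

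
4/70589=4/70589= 0.00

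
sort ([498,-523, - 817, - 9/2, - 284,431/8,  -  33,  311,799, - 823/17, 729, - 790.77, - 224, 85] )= [ - 817, - 790.77, - 523,  -  284, -224, - 823/17, - 33, - 9/2, 431/8,  85 , 311, 498, 729,799 ] 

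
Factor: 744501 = 3^1*248167^1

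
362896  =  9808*37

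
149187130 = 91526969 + 57660161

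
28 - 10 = 18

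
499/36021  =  499/36021 = 0.01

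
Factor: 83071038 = 2^1 * 3^1 *619^1 * 22367^1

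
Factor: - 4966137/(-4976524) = 2^( - 2) * 3^3* 7^( - 1 )*11^1*23^1*89^ ( - 1 )*727^1 * 1997^( - 1 )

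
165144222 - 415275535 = -250131313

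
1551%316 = 287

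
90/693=10/77 = 0.13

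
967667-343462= 624205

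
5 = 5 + 0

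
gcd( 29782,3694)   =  2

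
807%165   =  147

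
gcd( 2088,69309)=9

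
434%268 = 166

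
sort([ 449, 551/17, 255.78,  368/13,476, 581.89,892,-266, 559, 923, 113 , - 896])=[ - 896, - 266, 368/13,551/17, 113,255.78, 449, 476, 559,581.89,892, 923]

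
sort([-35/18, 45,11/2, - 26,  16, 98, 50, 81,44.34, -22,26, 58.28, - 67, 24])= [ - 67, - 26, - 22, - 35/18,  11/2, 16, 24,  26, 44.34, 45,50, 58.28,81, 98]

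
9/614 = 9/614 = 0.01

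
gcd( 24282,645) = 3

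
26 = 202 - 176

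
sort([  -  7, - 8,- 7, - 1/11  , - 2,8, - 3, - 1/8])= [ - 8 , - 7, - 7 , - 3,- 2,- 1/8,  -  1/11,8]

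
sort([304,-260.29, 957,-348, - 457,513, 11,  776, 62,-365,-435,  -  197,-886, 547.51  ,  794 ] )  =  [ - 886, - 457  , - 435, - 365, - 348, - 260.29 , - 197,11, 62, 304,  513, 547.51, 776, 794,957 ]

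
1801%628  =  545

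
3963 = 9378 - 5415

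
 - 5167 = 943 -6110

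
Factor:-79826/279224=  - 2^(-2 )*11^( - 1)*19^ ( - 1 )*239^1=   -239/836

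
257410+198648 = 456058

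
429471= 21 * 20451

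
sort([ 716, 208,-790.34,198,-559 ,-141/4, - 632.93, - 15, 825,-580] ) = [ - 790.34, - 632.93,-580,-559,-141/4,-15, 198,208, 716, 825 ] 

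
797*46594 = 37135418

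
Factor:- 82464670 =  - 2^1*5^1*8246467^1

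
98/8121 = 98/8121 = 0.01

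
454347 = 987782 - 533435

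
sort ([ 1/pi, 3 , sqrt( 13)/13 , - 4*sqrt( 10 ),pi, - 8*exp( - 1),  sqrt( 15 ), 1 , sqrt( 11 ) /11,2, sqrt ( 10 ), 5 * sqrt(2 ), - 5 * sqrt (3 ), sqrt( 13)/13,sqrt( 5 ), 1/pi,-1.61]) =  [ - 4*sqrt(10 ),-5*sqrt( 3),-8* exp( - 1), - 1.61,sqrt( 13 )/13, sqrt( 13 )/13,  sqrt(11)/11 , 1/pi, 1/pi,  1, 2, sqrt( 5),  3,pi, sqrt ( 10), sqrt( 15 ),5  *sqrt( 2 ) ]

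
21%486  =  21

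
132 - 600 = -468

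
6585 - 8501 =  - 1916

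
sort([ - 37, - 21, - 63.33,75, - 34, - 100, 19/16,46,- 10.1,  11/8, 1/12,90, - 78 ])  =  [ - 100, - 78, - 63.33,-37, - 34, - 21, - 10.1, 1/12, 19/16,11/8, 46,75, 90]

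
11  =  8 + 3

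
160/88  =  1 + 9/11 = 1.82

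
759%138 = 69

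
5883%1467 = 15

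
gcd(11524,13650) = 2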